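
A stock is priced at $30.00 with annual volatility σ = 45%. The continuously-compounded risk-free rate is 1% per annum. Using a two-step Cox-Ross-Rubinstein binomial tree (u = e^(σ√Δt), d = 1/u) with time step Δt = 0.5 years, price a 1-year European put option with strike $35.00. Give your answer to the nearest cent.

CRR parameters: u = e^(σ√Δt) = e^(0.45·√0.5) = 1.3746, d = 1/u = 0.7275
Per-period rate: rΔt = 0.01·0.5 = 0.005, so R = e^0.005 = 1.0050
Risk-neutral probability p = (e^0.005 − 0.7275)/(1.3746 − 0.7275) = 0.2776/0.6472 = 0.4289
Terminal stock prices: S_uu = 56.69, S_ud = 30, S_dd = 15.88
Terminal payoffs (K − S): max(-21.69, 0) = 0, max(5, 0) = 5, max(19.12, 0) = 19.12
Node u (S = 41.24): V_u = e^(−0.005)·[0.4289·0.0000 + 0.5711·5.0000] = 2.8415
Node d (S = 21.82): V_d = e^(−0.005)·[0.4289·5.0000 + 0.5711·19.1241] = 13.0017
Node 0 (S = 30): V_0 = e^(−0.005)·[0.4289·2.8415 + 0.5711·13.0017] = 8.6013

$8.60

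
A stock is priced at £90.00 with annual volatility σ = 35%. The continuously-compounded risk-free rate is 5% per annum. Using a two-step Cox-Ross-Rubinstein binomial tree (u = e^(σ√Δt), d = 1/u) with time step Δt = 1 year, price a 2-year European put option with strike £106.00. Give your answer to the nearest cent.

CRR parameters: u = e^(σ√Δt) = e^(0.35·√1) = 1.4191, d = 1/u = 0.7047
Per-period rate: rΔt = 0.05·1 = 0.05, so R = e^0.05 = 1.0513
Risk-neutral probability p = (e^0.05 − 0.7047)/(1.4191 − 0.7047) = 0.3466/0.7144 = 0.4852
Terminal stock prices: S_uu = 181.2, S_ud = 90, S_dd = 44.69
Terminal payoffs (K − S): max(-75.24, 0) = 0, max(16, 0) = 16, max(61.31, 0) = 61.31
Node u (S = 127.7): V_u = e^(−0.05)·[0.4852·0.0000 + 0.5148·16.0000] = 7.8358
Node d (S = 63.42): V_d = e^(−0.05)·[0.4852·16.0000 + 0.5148·61.3073] = 37.4084
Node 0 (S = 90): V_0 = e^(−0.05)·[0.4852·7.8358 + 0.5148·37.4084] = 21.9365

£21.94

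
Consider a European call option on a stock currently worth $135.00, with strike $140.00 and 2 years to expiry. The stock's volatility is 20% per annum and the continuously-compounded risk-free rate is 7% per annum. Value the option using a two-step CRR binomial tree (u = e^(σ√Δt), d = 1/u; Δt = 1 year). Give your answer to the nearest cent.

CRR parameters: u = e^(σ√Δt) = e^(0.2·√1) = 1.2214, d = 1/u = 0.8187
Per-period rate: rΔt = 0.07·1 = 0.07, so R = e^0.07 = 1.0725
Risk-neutral probability p = (e^0.07 − 0.8187)/(1.2214 − 0.8187) = 0.2538/0.4027 = 0.6302
Terminal stock prices: S_uu = 201.4, S_ud = 135, S_dd = 90.49
Terminal payoffs (S − K): max(61.4, 0) = 61.4, max(-5, 0) = 0, max(-49.51, 0) = 0
Node u (S = 164.9): V_u = e^(−0.07)·[0.6302·61.3963 + 0.3698·0.0000] = 36.0781
Node d (S = 110.5): V_d = e^(−0.07)·[0.6302·0.0000 + 0.3698·0.0000] = 0.0000
Node 0 (S = 135): V_0 = e^(−0.07)·[0.6302·36.0781 + 0.3698·0.0000] = 21.2004

$21.20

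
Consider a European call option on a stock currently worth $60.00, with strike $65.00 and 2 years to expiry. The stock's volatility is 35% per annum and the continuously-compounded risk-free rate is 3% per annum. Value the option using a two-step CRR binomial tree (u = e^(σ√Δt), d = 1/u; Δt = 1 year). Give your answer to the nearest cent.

CRR parameters: u = e^(σ√Δt) = e^(0.35·√1) = 1.4191, d = 1/u = 0.7047
Per-period rate: rΔt = 0.03·1 = 0.03, so R = e^0.03 = 1.0305
Risk-neutral probability p = (e^0.03 − 0.7047)/(1.4191 − 0.7047) = 0.3258/0.7144 = 0.4560
Terminal stock prices: S_uu = 120.8, S_ud = 60, S_dd = 29.8
Terminal payoffs (S − K): max(55.83, 0) = 55.83, max(-5, 0) = 0, max(-35.2, 0) = 0
Node u (S = 85.14): V_u = e^(−0.03)·[0.4560·55.8252 + 0.5440·0.0000] = 24.7046
Node d (S = 42.28): V_d = e^(−0.03)·[0.4560·0.0000 + 0.5440·0.0000] = 0.0000
Node 0 (S = 60): V_0 = e^(−0.03)·[0.4560·24.7046 + 0.5440·0.0000] = 10.9327

$10.93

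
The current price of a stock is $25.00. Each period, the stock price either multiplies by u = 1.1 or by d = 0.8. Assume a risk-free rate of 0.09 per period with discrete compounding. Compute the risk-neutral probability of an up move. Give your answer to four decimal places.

Risk-neutral probability p = (1 + 0.09 − 0.8)/(1.1 − 0.8) = 0.2900/0.3000 = 0.9667

p = 0.9667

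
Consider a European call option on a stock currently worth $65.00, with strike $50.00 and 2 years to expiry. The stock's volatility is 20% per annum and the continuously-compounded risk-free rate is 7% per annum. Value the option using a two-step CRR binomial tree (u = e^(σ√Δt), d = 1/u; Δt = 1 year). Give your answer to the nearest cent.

CRR parameters: u = e^(σ√Δt) = e^(0.2·√1) = 1.2214, d = 1/u = 0.8187
Per-period rate: rΔt = 0.07·1 = 0.07, so R = e^0.07 = 1.0725
Risk-neutral probability p = (e^0.07 − 0.8187)/(1.2214 − 0.8187) = 0.2538/0.4027 = 0.6302
Terminal stock prices: S_uu = 96.97, S_ud = 65, S_dd = 43.57
Terminal payoffs (S − K): max(46.97, 0) = 46.97, max(15, 0) = 15, max(-6.429, 0) = 0
Node u (S = 79.39): V_u = e^(−0.07)·[0.6302·46.9686 + 0.3698·15.0000] = 32.7715
Node d (S = 53.22): V_d = e^(−0.07)·[0.6302·15.0000 + 0.3698·0.0000] = 8.8144
Node 0 (S = 65): V_0 = e^(−0.07)·[0.6302·32.7715 + 0.3698·8.8144] = 22.2963

$22.30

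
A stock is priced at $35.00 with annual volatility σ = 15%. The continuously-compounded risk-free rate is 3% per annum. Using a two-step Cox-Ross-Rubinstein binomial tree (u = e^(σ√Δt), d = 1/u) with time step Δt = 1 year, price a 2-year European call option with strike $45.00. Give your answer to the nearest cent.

CRR parameters: u = e^(σ√Δt) = e^(0.15·√1) = 1.1618, d = 1/u = 0.8607
Per-period rate: rΔt = 0.03·1 = 0.03, so R = e^0.03 = 1.0305
Risk-neutral probability p = (e^0.03 − 0.8607)/(1.1618 − 0.8607) = 0.1697/0.3011 = 0.5637
Terminal stock prices: S_uu = 47.25, S_ud = 35, S_dd = 25.93
Terminal payoffs (S − K): max(2.245, 0) = 2.245, max(-10, 0) = 0, max(-19.07, 0) = 0
Node u (S = 40.66): V_u = e^(−0.03)·[0.5637·2.2451 + 0.4363·0.0000] = 1.2281
Node d (S = 30.12): V_d = e^(−0.03)·[0.5637·0.0000 + 0.4363·0.0000] = 0.0000
Node 0 (S = 35): V_0 = e^(−0.03)·[0.5637·1.2281 + 0.4363·0.0000] = 0.6719

$0.67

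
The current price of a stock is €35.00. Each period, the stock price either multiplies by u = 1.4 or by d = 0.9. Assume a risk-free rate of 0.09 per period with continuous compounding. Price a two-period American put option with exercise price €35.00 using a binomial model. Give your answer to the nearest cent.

Risk-neutral probability p = (e^0.09 − 0.9)/(1.4 − 0.9) = 0.1942/0.5000 = 0.3883
Terminal stock prices: S_uu = 68.6, S_ud = 44.1, S_dd = 28.35
Terminal payoffs (K − S): max(-33.6, 0) = 0, max(-9.1, 0) = 0, max(6.65, 0) = 6.65
Node u (S = 49): continuation = e^(−0.09)·[0.3883·0.0000 + 0.6117·0.0000] = 0.0000; exercise value = 0.0000 ≤ continuation, so V_u = 0.0000
Node d (S = 31.5): continuation = e^(−0.09)·[0.3883·0.0000 + 0.6117·6.6500] = 3.7174; exercise value = 3.5000 ≤ continuation, so V_d = 3.7174
Node 0 (S = 35): continuation = e^(−0.09)·[0.3883·0.0000 + 0.6117·3.7174] = 2.0781; exercise value = 0.0000 ≤ continuation, so V_0 = 2.0781

€2.08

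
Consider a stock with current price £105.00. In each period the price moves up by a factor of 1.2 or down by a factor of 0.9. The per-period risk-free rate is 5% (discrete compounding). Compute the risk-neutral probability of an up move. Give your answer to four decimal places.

p = 0.5000

Risk-neutral probability p = (1 + 0.05 − 0.9)/(1.2 − 0.9) = 0.1500/0.3000 = 0.5000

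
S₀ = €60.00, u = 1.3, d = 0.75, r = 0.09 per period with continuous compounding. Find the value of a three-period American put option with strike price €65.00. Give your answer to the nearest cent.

€8.25

Risk-neutral probability p = (e^0.09 − 0.75)/(1.3 − 0.75) = 0.3442/0.5500 = 0.6258
Terminal stock prices: S_uuu = 131.8, S_uud = 76.05, S_udd = 43.88, S_ddd = 25.31
Terminal payoffs (K − S): max(-66.82, 0) = 0, max(-11.05, 0) = 0, max(21.12, 0) = 21.12, max(39.69, 0) = 39.69
Node uu (S = 101.4): continuation = e^(−0.09)·[0.6258·0.0000 + 0.3742·0.0000] = 0.0000; exercise value = 0.0000 ≤ continuation, so V_uu = 0.0000
Node ud (S = 58.5): continuation = e^(−0.09)·[0.6258·0.0000 + 0.3742·21.1250] = 7.2252; exercise value = 6.5000 ≤ continuation, so V_ud = 7.2252
Node dd (S = 33.75): continuation = e^(−0.09)·[0.6258·21.1250 + 0.3742·39.6875] = 25.6555; exercise value = 31.2500 > continuation, so V_dd = 31.2500 (exercise)
Node u (S = 78): continuation = e^(−0.09)·[0.6258·0.0000 + 0.3742·7.2252] = 2.4711; exercise value = 0.0000 ≤ continuation, so V_u = 2.4711
Node d (S = 45): continuation = e^(−0.09)·[0.6258·7.2252 + 0.3742·31.2500] = 14.8203; exercise value = 20.0000 > continuation, so V_d = 20.0000 (exercise)
Node 0 (S = 60): continuation = e^(−0.09)·[0.6258·2.4711 + 0.3742·20.0000] = 8.2537; exercise value = 5.0000 ≤ continuation, so V_0 = 8.2537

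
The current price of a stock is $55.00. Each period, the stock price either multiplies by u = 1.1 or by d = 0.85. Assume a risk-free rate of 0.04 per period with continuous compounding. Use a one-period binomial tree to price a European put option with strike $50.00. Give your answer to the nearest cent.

Risk-neutral probability p = (e^0.04 − 0.85)/(1.1 − 0.85) = 0.1908/0.2500 = 0.7632
Terminal stock prices: S_u = 60.5, S_d = 46.75
Terminal payoffs (K − S): max(-10.5, 0) = 0, max(3.25, 0) = 3.25
Node 0 (S = 55): V_0 = e^(−0.04)·[0.7632·0.0000 + 0.2368·3.2500] = 0.7393

$0.74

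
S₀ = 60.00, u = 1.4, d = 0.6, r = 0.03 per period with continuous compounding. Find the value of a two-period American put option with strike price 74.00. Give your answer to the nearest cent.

22.56

Risk-neutral probability p = (e^0.03 − 0.6)/(1.4 − 0.6) = 0.4305/0.8000 = 0.5381
Terminal stock prices: S_uu = 117.6, S_ud = 50.4, S_dd = 21.6
Terminal payoffs (K − S): max(-43.6, 0) = 0, max(23.6, 0) = 23.6, max(52.4, 0) = 52.4
Node u (S = 84): continuation = e^(−0.03)·[0.5381·0.0000 + 0.4619·23.6000] = 10.5794; exercise value = 0.0000 ≤ continuation, so V_u = 10.5794
Node d (S = 36): continuation = e^(−0.03)·[0.5381·23.6000 + 0.4619·52.4000] = 35.8130; exercise value = 38.0000 > continuation, so V_d = 38.0000 (exercise)
Node 0 (S = 60): continuation = e^(−0.03)·[0.5381·10.5794 + 0.4619·38.0000] = 22.5588; exercise value = 14.0000 ≤ continuation, so V_0 = 22.5588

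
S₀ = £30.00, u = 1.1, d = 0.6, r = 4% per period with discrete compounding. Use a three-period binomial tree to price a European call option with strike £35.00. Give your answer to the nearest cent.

£2.99

Risk-neutral probability p = (1 + 0.04 − 0.6)/(1.1 − 0.6) = 0.4400/0.5000 = 0.8800
Terminal stock prices: S_uuu = 39.93, S_uud = 21.78, S_udd = 11.88, S_ddd = 6.48
Terminal payoffs (S − K): max(4.93, 0) = 4.93, max(-13.22, 0) = 0, max(-23.12, 0) = 0, max(-28.52, 0) = 0
Node uu (S = 36.3): V_uu = 1/1.04·[0.8800·4.9300 + 0.1200·0.0000] = 4.1715
Node ud (S = 19.8): V_ud = 1/1.04·[0.8800·0.0000 + 0.1200·0.0000] = 0.0000
Node dd (S = 10.8): V_dd = 1/1.04·[0.8800·0.0000 + 0.1200·0.0000] = 0.0000
Node u (S = 33): V_u = 1/1.04·[0.8800·4.1715 + 0.1200·0.0000] = 3.5298
Node d (S = 18): V_d = 1/1.04·[0.8800·0.0000 + 0.1200·0.0000] = 0.0000
Node 0 (S = 30): V_0 = 1/1.04·[0.8800·3.5298 + 0.1200·0.0000] = 2.9867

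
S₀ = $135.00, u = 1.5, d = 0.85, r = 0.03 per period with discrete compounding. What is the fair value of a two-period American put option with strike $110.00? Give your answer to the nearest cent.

Risk-neutral probability p = (1 + 0.03 − 0.85)/(1.5 − 0.85) = 0.1800/0.6500 = 0.2769
Terminal stock prices: S_uu = 303.8, S_ud = 172.1, S_dd = 97.54
Terminal payoffs (K − S): max(-193.8, 0) = 0, max(-62.12, 0) = 0, max(12.46, 0) = 12.46
Node u (S = 202.5): continuation = 1/1.03·[0.2769·0.0000 + 0.7231·0.0000] = 0.0000; exercise value = 0.0000 ≤ continuation, so V_u = 0.0000
Node d (S = 114.8): continuation = 1/1.03·[0.2769·0.0000 + 0.7231·12.4625] = 8.7489; exercise value = 0.0000 ≤ continuation, so V_d = 8.7489
Node 0 (S = 135): continuation = 1/1.03·[0.2769·0.0000 + 0.7231·8.7489] = 6.1419; exercise value = 0.0000 ≤ continuation, so V_0 = 6.1419

$6.14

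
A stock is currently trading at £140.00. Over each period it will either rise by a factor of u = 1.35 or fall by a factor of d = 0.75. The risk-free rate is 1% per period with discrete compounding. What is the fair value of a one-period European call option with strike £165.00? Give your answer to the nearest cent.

£10.30

Risk-neutral probability p = (1 + 0.01 − 0.75)/(1.35 − 0.75) = 0.2600/0.6000 = 0.4333
Terminal stock prices: S_u = 189, S_d = 105
Terminal payoffs (S − K): max(24, 0) = 24, max(-60, 0) = 0
Node 0 (S = 140): V_0 = 1/1.01·[0.4333·24.0000 + 0.5667·0.0000] = 10.2970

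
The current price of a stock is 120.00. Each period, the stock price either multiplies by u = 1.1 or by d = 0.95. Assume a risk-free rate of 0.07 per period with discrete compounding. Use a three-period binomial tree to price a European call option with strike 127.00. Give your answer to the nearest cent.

17.10

Risk-neutral probability p = (1 + 0.07 − 0.95)/(1.1 − 0.95) = 0.1200/0.1500 = 0.8000
Terminal stock prices: S_uuu = 159.7, S_uud = 137.9, S_udd = 119.1, S_ddd = 102.9
Terminal payoffs (S − K): max(32.72, 0) = 32.72, max(10.94, 0) = 10.94, max(-7.87, 0) = 0, max(-24.12, 0) = 0
Node uu (S = 145.2): V_uu = 1/1.07·[0.8000·32.7200 + 0.2000·10.9400] = 26.5084
Node ud (S = 125.4): V_ud = 1/1.07·[0.8000·10.9400 + 0.2000·0.0000] = 8.1794
Node dd (S = 108.3): V_dd = 1/1.07·[0.8000·0.0000 + 0.2000·0.0000] = 0.0000
Node u (S = 132): V_u = 1/1.07·[0.8000·26.5084 + 0.2000·8.1794] = 21.3482
Node d (S = 114): V_d = 1/1.07·[0.8000·8.1794 + 0.2000·0.0000] = 6.1155
Node 0 (S = 120): V_0 = 1/1.07·[0.8000·21.3482 + 0.2000·6.1155] = 17.1044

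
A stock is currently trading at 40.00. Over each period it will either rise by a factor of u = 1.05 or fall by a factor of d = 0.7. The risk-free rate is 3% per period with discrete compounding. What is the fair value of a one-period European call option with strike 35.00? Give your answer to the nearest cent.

6.41

Risk-neutral probability p = (1 + 0.03 − 0.7)/(1.05 − 0.7) = 0.3300/0.3500 = 0.9429
Terminal stock prices: S_u = 42, S_d = 28
Terminal payoffs (S − K): max(7, 0) = 7, max(-7, 0) = 0
Node 0 (S = 40): V_0 = 1/1.03·[0.9429·7.0000 + 0.0571·0.0000] = 6.4078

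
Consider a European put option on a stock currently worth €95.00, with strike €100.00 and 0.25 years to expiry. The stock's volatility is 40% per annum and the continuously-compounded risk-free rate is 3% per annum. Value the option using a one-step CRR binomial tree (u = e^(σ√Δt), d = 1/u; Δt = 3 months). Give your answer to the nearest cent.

CRR parameters: u = e^(σ√Δt) = e^(0.4·√0.25) = 1.2214, d = 1/u = 0.8187
Per-period rate: rΔt = 0.03·0.25 = 0.0075, so R = e^0.0075 = 1.0075
Risk-neutral probability p = (e^0.0075 − 0.8187)/(1.2214 − 0.8187) = 0.1888/0.4027 = 0.4689
Terminal stock prices: S_u = 116, S_d = 77.78
Terminal payoffs (K − S): max(-16.03, 0) = 0, max(22.22, 0) = 22.22
Node 0 (S = 95): V_0 = e^(−0.0075)·[0.4689·0.0000 + 0.5311·22.2206] = 11.7140

€11.71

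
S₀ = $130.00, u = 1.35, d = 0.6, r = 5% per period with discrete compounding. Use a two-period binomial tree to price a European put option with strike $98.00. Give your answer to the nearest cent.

Risk-neutral probability p = (1 + 0.05 − 0.6)/(1.35 − 0.6) = 0.4500/0.7500 = 0.6000
Terminal stock prices: S_uu = 236.9, S_ud = 105.3, S_dd = 46.8
Terminal payoffs (K − S): max(-138.9, 0) = 0, max(-7.3, 0) = 0, max(51.2, 0) = 51.2
Node u (S = 175.5): V_u = 1/1.05·[0.6000·0.0000 + 0.4000·0.0000] = 0.0000
Node d (S = 78): V_d = 1/1.05·[0.6000·0.0000 + 0.4000·51.2000] = 19.5048
Node 0 (S = 130): V_0 = 1/1.05·[0.6000·0.0000 + 0.4000·19.5048] = 7.4304

$7.43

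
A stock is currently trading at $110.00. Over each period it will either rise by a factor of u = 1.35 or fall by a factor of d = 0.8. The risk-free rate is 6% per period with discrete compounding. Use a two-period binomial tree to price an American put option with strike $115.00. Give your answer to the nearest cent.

$13.43

Risk-neutral probability p = (1 + 0.06 − 0.8)/(1.35 − 0.8) = 0.2600/0.5500 = 0.4727
Terminal stock prices: S_uu = 200.5, S_ud = 118.8, S_dd = 70.4
Terminal payoffs (K − S): max(-85.48, 0) = 0, max(-3.8, 0) = 0, max(44.6, 0) = 44.6
Node u (S = 148.5): continuation = 1/1.06·[0.4727·0.0000 + 0.5273·0.0000] = 0.0000; exercise value = 0.0000 ≤ continuation, so V_u = 0.0000
Node d (S = 88): continuation = 1/1.06·[0.4727·0.0000 + 0.5273·44.6000] = 22.1852; exercise value = 27.0000 > continuation, so V_d = 27.0000 (exercise)
Node 0 (S = 110): continuation = 1/1.06·[0.4727·0.0000 + 0.5273·27.0000] = 13.4305; exercise value = 5.0000 ≤ continuation, so V_0 = 13.4305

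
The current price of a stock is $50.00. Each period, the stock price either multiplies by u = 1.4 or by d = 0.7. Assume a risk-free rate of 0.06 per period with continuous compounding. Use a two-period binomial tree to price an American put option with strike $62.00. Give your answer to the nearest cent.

Risk-neutral probability p = (e^0.06 − 0.7)/(1.4 − 0.7) = 0.3618/0.7000 = 0.5169
Terminal stock prices: S_uu = 98, S_ud = 49, S_dd = 24.5
Terminal payoffs (K − S): max(-36, 0) = 0, max(13, 0) = 13, max(37.5, 0) = 37.5
Node u (S = 70): continuation = e^(−0.06)·[0.5169·0.0000 + 0.4831·13.0000] = 5.9144; exercise value = 0.0000 ≤ continuation, so V_u = 5.9144
Node d (S = 35): continuation = e^(−0.06)·[0.5169·13.0000 + 0.4831·37.5000] = 23.3894; exercise value = 27.0000 > continuation, so V_d = 27.0000 (exercise)
Node 0 (S = 50): continuation = e^(−0.06)·[0.5169·5.9144 + 0.4831·27.0000] = 15.1631; exercise value = 12.0000 ≤ continuation, so V_0 = 15.1631

$15.16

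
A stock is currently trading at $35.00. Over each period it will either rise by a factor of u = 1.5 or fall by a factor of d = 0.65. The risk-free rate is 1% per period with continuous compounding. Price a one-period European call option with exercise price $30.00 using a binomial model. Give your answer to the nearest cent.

$9.44

Risk-neutral probability p = (e^0.01 − 0.65)/(1.5 − 0.65) = 0.3601/0.8500 = 0.4236
Terminal stock prices: S_u = 52.5, S_d = 22.75
Terminal payoffs (S − K): max(22.5, 0) = 22.5, max(-7.25, 0) = 0
Node 0 (S = 35): V_0 = e^(−0.01)·[0.4236·22.5000 + 0.5764·0.0000] = 9.4359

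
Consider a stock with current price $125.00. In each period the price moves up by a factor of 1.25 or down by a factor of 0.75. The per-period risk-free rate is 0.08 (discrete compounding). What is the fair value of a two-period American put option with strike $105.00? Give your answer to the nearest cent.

Risk-neutral probability p = (1 + 0.08 − 0.75)/(1.25 − 0.75) = 0.3300/0.5000 = 0.6600
Terminal stock prices: S_uu = 195.3, S_ud = 117.2, S_dd = 70.31
Terminal payoffs (K − S): max(-90.31, 0) = 0, max(-12.19, 0) = 0, max(34.69, 0) = 34.69
Node u (S = 156.2): continuation = 1/1.08·[0.6600·0.0000 + 0.3400·0.0000] = 0.0000; exercise value = 0.0000 ≤ continuation, so V_u = 0.0000
Node d (S = 93.75): continuation = 1/1.08·[0.6600·0.0000 + 0.3400·34.6875] = 10.9201; exercise value = 11.2500 > continuation, so V_d = 11.2500 (exercise)
Node 0 (S = 125): continuation = 1/1.08·[0.6600·0.0000 + 0.3400·11.2500] = 3.5417; exercise value = 0.0000 ≤ continuation, so V_0 = 3.5417

$3.54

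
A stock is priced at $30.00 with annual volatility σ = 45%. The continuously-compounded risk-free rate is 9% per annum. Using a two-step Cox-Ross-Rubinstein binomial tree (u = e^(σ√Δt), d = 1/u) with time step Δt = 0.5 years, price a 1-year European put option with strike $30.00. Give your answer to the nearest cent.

CRR parameters: u = e^(σ√Δt) = e^(0.45·√0.5) = 1.3746, d = 1/u = 0.7275
Per-period rate: rΔt = 0.09·0.5 = 0.045, so R = e^0.045 = 1.0460
Risk-neutral probability p = (e^0.045 − 0.7275)/(1.3746 − 0.7275) = 0.3186/0.6472 = 0.4922
Terminal stock prices: S_uu = 56.69, S_ud = 30, S_dd = 15.88
Terminal payoffs (K − S): max(-26.69, 0) = 0, max(0, 0) = 0, max(14.12, 0) = 14.12
Node u (S = 41.24): V_u = e^(−0.045)·[0.4922·0.0000 + 0.5078·0.0000] = 0.0000
Node d (S = 21.82): V_d = e^(−0.045)·[0.4922·0.0000 + 0.5078·14.1241] = 6.8562
Node 0 (S = 30): V_0 = e^(−0.045)·[0.4922·0.0000 + 0.5078·6.8562] = 3.3281

$3.33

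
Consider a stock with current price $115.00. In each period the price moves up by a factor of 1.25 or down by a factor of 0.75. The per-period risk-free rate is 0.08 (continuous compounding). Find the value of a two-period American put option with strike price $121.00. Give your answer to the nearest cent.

$13.19

Risk-neutral probability p = (e^0.08 − 0.75)/(1.25 − 0.75) = 0.3333/0.5000 = 0.6666
Terminal stock prices: S_uu = 179.7, S_ud = 107.8, S_dd = 64.69
Terminal payoffs (K − S): max(-58.69, 0) = 0, max(13.19, 0) = 13.19, max(56.31, 0) = 56.31
Node u (S = 143.8): continuation = e^(−0.08)·[0.6666·0.0000 + 0.3334·13.1875] = 4.0590; exercise value = 0.0000 ≤ continuation, so V_u = 4.0590
Node d (S = 86.25): continuation = e^(−0.08)·[0.6666·13.1875 + 0.3334·56.3125] = 25.4471; exercise value = 34.7500 > continuation, so V_d = 34.7500 (exercise)
Node 0 (S = 115): continuation = e^(−0.08)·[0.6666·4.0590 + 0.3334·34.7500] = 13.1933; exercise value = 6.0000 ≤ continuation, so V_0 = 13.1933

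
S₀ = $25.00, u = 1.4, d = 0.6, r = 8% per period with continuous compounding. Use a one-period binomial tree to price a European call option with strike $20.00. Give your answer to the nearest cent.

$8.36

Risk-neutral probability p = (e^0.08 − 0.6)/(1.4 − 0.6) = 0.4833/0.8000 = 0.6041
Terminal stock prices: S_u = 35, S_d = 15
Terminal payoffs (S − K): max(15, 0) = 15, max(-5, 0) = 0
Node 0 (S = 25): V_0 = e^(−0.08)·[0.6041·15.0000 + 0.3959·0.0000] = 8.3649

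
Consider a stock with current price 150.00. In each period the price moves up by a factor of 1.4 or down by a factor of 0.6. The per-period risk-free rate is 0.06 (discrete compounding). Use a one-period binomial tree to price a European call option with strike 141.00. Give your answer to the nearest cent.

Risk-neutral probability p = (1 + 0.06 − 0.6)/(1.4 − 0.6) = 0.4600/0.8000 = 0.5750
Terminal stock prices: S_u = 210, S_d = 90
Terminal payoffs (S − K): max(69, 0) = 69, max(-51, 0) = 0
Node 0 (S = 150): V_0 = 1/1.06·[0.5750·69.0000 + 0.4250·0.0000] = 37.4292

37.43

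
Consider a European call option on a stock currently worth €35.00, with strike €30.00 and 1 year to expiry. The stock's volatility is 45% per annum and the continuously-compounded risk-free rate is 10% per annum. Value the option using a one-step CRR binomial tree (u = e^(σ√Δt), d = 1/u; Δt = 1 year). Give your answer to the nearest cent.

CRR parameters: u = e^(σ√Δt) = e^(0.45·√1) = 1.5683, d = 1/u = 0.6376
Per-period rate: rΔt = 0.1·1 = 0.1, so R = e^0.1 = 1.1052
Risk-neutral probability p = (e^0.1 − 0.6376)/(1.5683 − 0.6376) = 0.4675/0.9307 = 0.5024
Terminal stock prices: S_u = 54.89, S_d = 22.32
Terminal payoffs (S − K): max(24.89, 0) = 24.89, max(-7.683, 0) = 0
Node 0 (S = 35): V_0 = e^(−0.1)·[0.5024·24.8909 + 0.4976·0.0000] = 11.3144

€11.31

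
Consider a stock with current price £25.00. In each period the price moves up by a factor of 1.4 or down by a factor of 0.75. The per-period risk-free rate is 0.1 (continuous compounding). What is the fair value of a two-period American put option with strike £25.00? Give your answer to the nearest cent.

£2.57

Risk-neutral probability p = (e^0.1 − 0.75)/(1.4 − 0.75) = 0.3552/0.6500 = 0.5464
Terminal stock prices: S_uu = 49, S_ud = 26.25, S_dd = 14.06
Terminal payoffs (K − S): max(-24, 0) = 0, max(-1.25, 0) = 0, max(10.94, 0) = 10.94
Node u (S = 35): continuation = e^(−0.1)·[0.5464·0.0000 + 0.4536·0.0000] = 0.0000; exercise value = 0.0000 ≤ continuation, so V_u = 0.0000
Node d (S = 18.75): continuation = e^(−0.1)·[0.5464·0.0000 + 0.4536·10.9375] = 4.4890; exercise value = 6.2500 > continuation, so V_d = 6.2500 (exercise)
Node 0 (S = 25): continuation = e^(−0.1)·[0.5464·0.0000 + 0.4536·6.2500] = 2.5651; exercise value = 0.0000 ≤ continuation, so V_0 = 2.5651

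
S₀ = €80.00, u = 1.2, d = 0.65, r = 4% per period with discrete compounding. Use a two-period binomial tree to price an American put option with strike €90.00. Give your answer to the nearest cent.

Risk-neutral probability p = (1 + 0.04 − 0.65)/(1.2 − 0.65) = 0.3900/0.5500 = 0.7091
Terminal stock prices: S_uu = 115.2, S_ud = 62.4, S_dd = 33.8
Terminal payoffs (K − S): max(-25.2, 0) = 0, max(27.6, 0) = 27.6, max(56.2, 0) = 56.2
Node u (S = 96): continuation = 1/1.04·[0.7091·0.0000 + 0.2909·27.6000] = 7.7203; exercise value = 0.0000 ≤ continuation, so V_u = 7.7203
Node d (S = 52): continuation = 1/1.04·[0.7091·27.6000 + 0.2909·56.2000] = 34.5385; exercise value = 38.0000 > continuation, so V_d = 38.0000 (exercise)
Node 0 (S = 80): continuation = 1/1.04·[0.7091·7.7203 + 0.2909·38.0000] = 15.8932; exercise value = 10.0000 ≤ continuation, so V_0 = 15.8932

€15.89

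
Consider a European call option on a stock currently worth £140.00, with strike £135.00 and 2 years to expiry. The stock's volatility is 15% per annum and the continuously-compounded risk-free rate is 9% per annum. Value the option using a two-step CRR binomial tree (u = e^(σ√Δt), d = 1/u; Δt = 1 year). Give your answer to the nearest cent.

CRR parameters: u = e^(σ√Δt) = e^(0.15·√1) = 1.1618, d = 1/u = 0.8607
Per-period rate: rΔt = 0.09·1 = 0.09, so R = e^0.09 = 1.0942
Risk-neutral probability p = (e^0.09 − 0.8607)/(1.1618 − 0.8607) = 0.2335/0.3011 = 0.7753
Terminal stock prices: S_uu = 189, S_ud = 140, S_dd = 103.7
Terminal payoffs (S − K): max(53.98, 0) = 53.98, max(5, 0) = 5, max(-31.29, 0) = 0
Node u (S = 162.7): V_u = e^(−0.09)·[0.7753·53.9802 + 0.2247·5.0000] = 39.2761
Node d (S = 120.5): V_d = e^(−0.09)·[0.7753·5.0000 + 0.2247·0.0000] = 3.5429
Node 0 (S = 140): V_0 = e^(−0.09)·[0.7753·39.2761 + 0.2247·3.5429] = 28.5578

£28.56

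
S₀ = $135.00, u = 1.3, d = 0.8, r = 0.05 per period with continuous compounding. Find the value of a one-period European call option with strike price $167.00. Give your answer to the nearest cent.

Risk-neutral probability p = (e^0.05 − 0.8)/(1.3 − 0.8) = 0.2513/0.5000 = 0.5025
Terminal stock prices: S_u = 175.5, S_d = 108
Terminal payoffs (S − K): max(8.5, 0) = 8.5, max(-59, 0) = 0
Node 0 (S = 135): V_0 = e^(−0.05)·[0.5025·8.5000 + 0.4975·0.0000] = 4.0633

$4.06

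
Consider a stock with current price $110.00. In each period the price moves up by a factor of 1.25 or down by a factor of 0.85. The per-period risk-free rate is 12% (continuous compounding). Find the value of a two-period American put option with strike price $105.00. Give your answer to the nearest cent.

$3.12

Risk-neutral probability p = (e^0.12 − 0.85)/(1.25 − 0.85) = 0.2775/0.4000 = 0.6937
Terminal stock prices: S_uu = 171.9, S_ud = 116.9, S_dd = 79.47
Terminal payoffs (K − S): max(-66.88, 0) = 0, max(-11.88, 0) = 0, max(25.53, 0) = 25.53
Node u (S = 137.5): continuation = e^(−0.12)·[0.6937·0.0000 + 0.3063·0.0000] = 0.0000; exercise value = 0.0000 ≤ continuation, so V_u = 0.0000
Node d (S = 93.5): continuation = e^(−0.12)·[0.6937·0.0000 + 0.3063·25.5250] = 6.9333; exercise value = 11.5000 > continuation, so V_d = 11.5000 (exercise)
Node 0 (S = 110): continuation = e^(−0.12)·[0.6937·0.0000 + 0.3063·11.5000] = 3.1237; exercise value = 0.0000 ≤ continuation, so V_0 = 3.1237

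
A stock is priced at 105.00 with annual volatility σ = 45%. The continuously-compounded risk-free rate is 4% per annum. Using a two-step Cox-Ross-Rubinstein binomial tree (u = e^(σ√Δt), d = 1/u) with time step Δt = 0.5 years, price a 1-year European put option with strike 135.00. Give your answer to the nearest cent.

37.17

CRR parameters: u = e^(σ√Δt) = e^(0.45·√0.5) = 1.3746, d = 1/u = 0.7275
Per-period rate: rΔt = 0.04·0.5 = 0.02, so R = e^0.02 = 1.0202
Risk-neutral probability p = (e^0.02 − 0.7275)/(1.3746 − 0.7275) = 0.2927/0.6472 = 0.4523
Terminal stock prices: S_uu = 198.4, S_ud = 105, S_dd = 55.57
Terminal payoffs (K − S): max(-63.41, 0) = 0, max(30, 0) = 30, max(79.43, 0) = 79.43
Node u (S = 144.3): V_u = e^(−0.02)·[0.4523·0.0000 + 0.5477·30.0000] = 16.1048
Node d (S = 76.38): V_d = e^(−0.02)·[0.4523·30.0000 + 0.5477·79.4344] = 55.9437
Node 0 (S = 105): V_0 = e^(−0.02)·[0.4523·16.1048 + 0.5477·55.9437] = 37.1725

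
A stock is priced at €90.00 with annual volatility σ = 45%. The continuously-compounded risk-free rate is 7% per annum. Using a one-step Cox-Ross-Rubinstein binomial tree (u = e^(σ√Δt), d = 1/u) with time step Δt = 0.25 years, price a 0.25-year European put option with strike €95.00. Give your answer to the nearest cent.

€11.76

CRR parameters: u = e^(σ√Δt) = e^(0.45·√0.25) = 1.2523, d = 1/u = 0.7985
Per-period rate: rΔt = 0.07·0.25 = 0.0175, so R = e^0.0175 = 1.0177
Risk-neutral probability p = (e^0.0175 − 0.7985)/(1.2523 − 0.7985) = 0.2191/0.4538 = 0.4829
Terminal stock prices: S_u = 112.7, S_d = 71.87
Terminal payoffs (K − S): max(-17.71, 0) = 0, max(23.13, 0) = 23.13
Node 0 (S = 90): V_0 = e^(−0.0175)·[0.4829·0.0000 + 0.5171·23.1335] = 11.7551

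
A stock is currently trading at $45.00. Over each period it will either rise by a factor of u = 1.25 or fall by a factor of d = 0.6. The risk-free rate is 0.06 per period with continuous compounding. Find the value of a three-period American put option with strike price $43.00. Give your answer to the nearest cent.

Risk-neutral probability p = (e^0.06 − 0.6)/(1.25 − 0.6) = 0.4618/0.6500 = 0.7105
Terminal stock prices: S_uuu = 87.89, S_uud = 42.19, S_udd = 20.25, S_ddd = 9.72
Terminal payoffs (K − S): max(-44.89, 0) = 0, max(0.8125, 0) = 0.8125, max(22.75, 0) = 22.75, max(33.28, 0) = 33.28
Node uu (S = 70.31): continuation = e^(−0.06)·[0.7105·0.0000 + 0.2895·0.8125] = 0.2215; exercise value = 0.0000 ≤ continuation, so V_uu = 0.2215
Node ud (S = 33.75): continuation = e^(−0.06)·[0.7105·0.8125 + 0.2895·22.7500] = 6.7459; exercise value = 9.2500 > continuation, so V_ud = 9.2500 (exercise)
Node dd (S = 16.2): continuation = e^(−0.06)·[0.7105·22.7500 + 0.2895·33.2800] = 24.2959; exercise value = 26.8000 > continuation, so V_dd = 26.8000 (exercise)
Node u (S = 56.25): continuation = e^(−0.06)·[0.7105·0.2215 + 0.2895·9.2500] = 2.6700; exercise value = 0.0000 ≤ continuation, so V_u = 2.6700
Node d (S = 27): continuation = e^(−0.06)·[0.7105·9.2500 + 0.2895·26.8000] = 13.4959; exercise value = 16.0000 > continuation, so V_d = 16.0000 (exercise)
Node 0 (S = 45): continuation = e^(−0.06)·[0.7105·2.6700 + 0.2895·16.0000] = 6.1486; exercise value = 0.0000 ≤ continuation, so V_0 = 6.1486

$6.15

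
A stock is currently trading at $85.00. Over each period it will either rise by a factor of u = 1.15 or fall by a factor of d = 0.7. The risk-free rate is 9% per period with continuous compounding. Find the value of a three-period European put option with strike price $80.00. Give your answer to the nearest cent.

Risk-neutral probability p = (e^0.09 − 0.7)/(1.15 − 0.7) = 0.3942/0.4500 = 0.8759
Terminal stock prices: S_uuu = 129.3, S_uud = 78.69, S_udd = 47.9, S_ddd = 29.15
Terminal payoffs (K − S): max(-49.27, 0) = 0, max(1.311, 0) = 1.311, max(32.1, 0) = 32.1, max(50.85, 0) = 50.85
Node uu (S = 112.4): V_uu = e^(−0.09)·[0.8759·0.0000 + 0.1241·1.3113] = 0.1487
Node ud (S = 68.42): V_ud = e^(−0.09)·[0.8759·1.3113 + 0.1241·32.1025] = 4.6895
Node dd (S = 41.65): V_dd = e^(−0.09)·[0.8759·32.1025 + 0.1241·50.8450] = 31.4645
Node u (S = 97.75): V_u = e^(−0.09)·[0.8759·0.1487 + 0.1241·4.6895] = 0.6507
Node d (S = 59.5): V_d = e^(−0.09)·[0.8759·4.6895 + 0.1241·31.4645] = 7.3216
Node 0 (S = 85): V_0 = e^(−0.09)·[0.8759·0.6507 + 0.1241·7.3216] = 1.3511

$1.35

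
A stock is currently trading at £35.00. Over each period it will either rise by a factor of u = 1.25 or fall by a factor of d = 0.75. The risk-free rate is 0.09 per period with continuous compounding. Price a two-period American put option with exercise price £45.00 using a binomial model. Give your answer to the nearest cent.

£10.00

Risk-neutral probability p = (e^0.09 − 0.75)/(1.25 − 0.75) = 0.3442/0.5000 = 0.6883
Terminal stock prices: S_uu = 54.69, S_ud = 32.81, S_dd = 19.69
Terminal payoffs (K − S): max(-9.688, 0) = 0, max(12.19, 0) = 12.19, max(25.31, 0) = 25.31
Node u (S = 43.75): continuation = e^(−0.09)·[0.6883·0.0000 + 0.3117·12.1875] = 3.4713; exercise value = 1.2500 ≤ continuation, so V_u = 3.4713
Node d (S = 26.25): continuation = e^(−0.09)·[0.6883·12.1875 + 0.3117·25.3125] = 14.8769; exercise value = 18.7500 > continuation, so V_d = 18.7500 (exercise)
Node 0 (S = 35): continuation = e^(−0.09)·[0.6883·3.4713 + 0.3117·18.7500] = 7.5244; exercise value = 10.0000 > continuation, so V_0 = 10.0000 (exercise)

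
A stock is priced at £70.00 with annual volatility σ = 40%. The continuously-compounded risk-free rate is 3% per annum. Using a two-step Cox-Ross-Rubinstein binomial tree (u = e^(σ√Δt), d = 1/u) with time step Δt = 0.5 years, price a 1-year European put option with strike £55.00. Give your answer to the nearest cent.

CRR parameters: u = e^(σ√Δt) = e^(0.4·√0.5) = 1.3269, d = 1/u = 0.7536
Per-period rate: rΔt = 0.03·0.5 = 0.015, so R = e^0.015 = 1.0151
Risk-neutral probability p = (e^0.015 − 0.7536)/(1.3269 − 0.7536) = 0.2615/0.5733 = 0.4561
Terminal stock prices: S_uu = 123.2, S_ud = 70, S_dd = 39.76
Terminal payoffs (K − S): max(-68.25, 0) = 0, max(-15, 0) = 0, max(15.24, 0) = 15.24
Node u (S = 92.88): V_u = e^(−0.015)·[0.4561·0.0000 + 0.5439·0.0000] = 0.0000
Node d (S = 52.75): V_d = e^(−0.015)·[0.4561·0.0000 + 0.5439·15.2421] = 8.1664
Node 0 (S = 70): V_0 = e^(−0.015)·[0.4561·0.0000 + 0.5439·8.1664] = 4.3754

£4.38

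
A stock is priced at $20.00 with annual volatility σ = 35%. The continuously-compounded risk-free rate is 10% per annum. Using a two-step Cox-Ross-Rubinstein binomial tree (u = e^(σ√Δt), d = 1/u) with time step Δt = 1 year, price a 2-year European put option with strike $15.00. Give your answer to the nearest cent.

CRR parameters: u = e^(σ√Δt) = e^(0.35·√1) = 1.4191, d = 1/u = 0.7047
Per-period rate: rΔt = 0.1·1 = 0.1, so R = e^0.1 = 1.1052
Risk-neutral probability p = (e^0.1 − 0.7047)/(1.4191 − 0.7047) = 0.4005/0.7144 = 0.5606
Terminal stock prices: S_uu = 40.28, S_ud = 20, S_dd = 9.932
Terminal payoffs (K − S): max(-25.28, 0) = 0, max(-5, 0) = 0, max(5.068, 0) = 5.068
Node u (S = 28.38): V_u = e^(−0.1)·[0.5606·0.0000 + 0.4394·0.0000] = 0.0000
Node d (S = 14.09): V_d = e^(−0.1)·[0.5606·0.0000 + 0.4394·5.0683] = 2.0151
Node 0 (S = 20): V_0 = e^(−0.1)·[0.5606·0.0000 + 0.4394·2.0151] = 0.8012

$0.80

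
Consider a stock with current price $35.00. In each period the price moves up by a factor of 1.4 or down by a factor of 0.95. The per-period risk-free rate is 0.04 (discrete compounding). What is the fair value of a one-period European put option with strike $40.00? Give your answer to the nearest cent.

Risk-neutral probability p = (1 + 0.04 − 0.95)/(1.4 − 0.95) = 0.0900/0.4500 = 0.2000
Terminal stock prices: S_u = 49, S_d = 33.25
Terminal payoffs (K − S): max(-9, 0) = 0, max(6.75, 0) = 6.75
Node 0 (S = 35): V_0 = 1/1.04·[0.2000·0.0000 + 0.8000·6.7500] = 5.1923

$5.19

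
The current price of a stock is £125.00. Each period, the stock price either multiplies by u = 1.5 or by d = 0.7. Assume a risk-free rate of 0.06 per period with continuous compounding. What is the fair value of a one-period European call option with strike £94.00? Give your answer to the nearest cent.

Risk-neutral probability p = (e^0.06 − 0.7)/(1.5 − 0.7) = 0.3618/0.8000 = 0.4523
Terminal stock prices: S_u = 187.5, S_d = 87.5
Terminal payoffs (S − K): max(93.5, 0) = 93.5, max(-6.5, 0) = 0
Node 0 (S = 125): V_0 = e^(−0.06)·[0.4523·93.5000 + 0.5477·0.0000] = 39.8269

£39.83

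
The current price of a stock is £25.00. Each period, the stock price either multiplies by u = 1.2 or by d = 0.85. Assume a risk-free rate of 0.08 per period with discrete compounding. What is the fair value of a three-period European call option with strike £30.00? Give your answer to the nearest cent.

Risk-neutral probability p = (1 + 0.08 − 0.85)/(1.2 − 0.85) = 0.2300/0.3500 = 0.6571
Terminal stock prices: S_uuu = 43.2, S_uud = 30.6, S_udd = 21.67, S_ddd = 15.35
Terminal payoffs (S − K): max(13.2, 0) = 13.2, max(0.6, 0) = 0.6, max(-8.325, 0) = 0, max(-14.65, 0) = 0
Node uu (S = 36): V_uu = 1/1.08·[0.6571·13.2000 + 0.3429·0.6000] = 8.2222
Node ud (S = 25.5): V_ud = 1/1.08·[0.6571·0.6000 + 0.3429·0.0000] = 0.3651
Node dd (S = 18.06): V_dd = 1/1.08·[0.6571·0.0000 + 0.3429·0.0000] = 0.0000
Node u (S = 30): V_u = 1/1.08·[0.6571·8.2222 + 0.3429·0.3651] = 5.1188
Node d (S = 21.25): V_d = 1/1.08·[0.6571·0.3651 + 0.3429·0.0000] = 0.2221
Node 0 (S = 25): V_0 = 1/1.08·[0.6571·5.1188 + 0.3429·0.2221] = 3.1852

£3.19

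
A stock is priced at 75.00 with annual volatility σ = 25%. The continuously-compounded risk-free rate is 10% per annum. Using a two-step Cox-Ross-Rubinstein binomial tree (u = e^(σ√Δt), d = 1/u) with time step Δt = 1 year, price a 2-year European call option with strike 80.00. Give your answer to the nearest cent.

CRR parameters: u = e^(σ√Δt) = e^(0.25·√1) = 1.2840, d = 1/u = 0.7788
Per-period rate: rΔt = 0.1·1 = 0.1, so R = e^0.1 = 1.1052
Risk-neutral probability p = (e^0.1 − 0.7788)/(1.2840 − 0.7788) = 0.3264/0.5052 = 0.6460
Terminal stock prices: S_uu = 123.7, S_ud = 75, S_dd = 45.49
Terminal payoffs (S − K): max(43.65, 0) = 43.65, max(-5, 0) = 0, max(-34.51, 0) = 0
Node u (S = 96.3): V_u = e^(−0.1)·[0.6460·43.6541 + 0.3540·0.0000] = 25.5165
Node d (S = 58.41): V_d = e^(−0.1)·[0.6460·0.0000 + 0.3540·0.0000] = 0.0000
Node 0 (S = 75): V_0 = e^(−0.1)·[0.6460·25.5165 + 0.3540·0.0000] = 14.9148

14.91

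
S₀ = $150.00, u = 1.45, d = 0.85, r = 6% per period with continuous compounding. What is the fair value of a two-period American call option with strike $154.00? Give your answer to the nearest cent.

Risk-neutral probability p = (e^0.06 − 0.85)/(1.45 − 0.85) = 0.2118/0.6000 = 0.3531
Terminal stock prices: S_uu = 315.4, S_ud = 184.9, S_dd = 108.4
Terminal payoffs (S − K): max(161.4, 0) = 161.4, max(30.88, 0) = 30.88, max(-45.63, 0) = 0
Node u (S = 217.5): continuation = e^(−0.06)·[0.3531·161.3750 + 0.6469·30.8750] = 72.4683; exercise value = 63.5000 ≤ continuation, so V_u = 72.4683
Node d (S = 127.5): continuation = e^(−0.06)·[0.3531·30.8750 + 0.6469·0.0000] = 10.2659; exercise value = 0.0000 ≤ continuation, so V_d = 10.2659
Node 0 (S = 150): continuation = e^(−0.06)·[0.3531·72.4683 + 0.6469·10.2659] = 30.3504; exercise value = 0.0000 ≤ continuation, so V_0 = 30.3504

$30.35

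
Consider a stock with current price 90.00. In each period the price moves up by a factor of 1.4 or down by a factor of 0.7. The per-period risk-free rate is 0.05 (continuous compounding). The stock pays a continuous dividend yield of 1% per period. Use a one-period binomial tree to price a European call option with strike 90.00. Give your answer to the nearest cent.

Per-period risk-free factor R = e^0.05 = 1.0513; dividend-adjusted growth = e^(0.05−0.01) = 1.0408.
Risk-neutral probability p = (1.0408 − 0.7)/(1.4 − 0.7) = 0.3408/0.7000 = 0.4869
Terminal stock prices: S_u = 126, S_d = 63
Terminal payoffs (S − K): max(36, 0) = 36, max(-27, 0) = 0
Node 0 (S = 90): V_0 = e^(−0.05)·[0.4869·36.0000 + 0.5131·0.0000] = 16.6726

16.67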